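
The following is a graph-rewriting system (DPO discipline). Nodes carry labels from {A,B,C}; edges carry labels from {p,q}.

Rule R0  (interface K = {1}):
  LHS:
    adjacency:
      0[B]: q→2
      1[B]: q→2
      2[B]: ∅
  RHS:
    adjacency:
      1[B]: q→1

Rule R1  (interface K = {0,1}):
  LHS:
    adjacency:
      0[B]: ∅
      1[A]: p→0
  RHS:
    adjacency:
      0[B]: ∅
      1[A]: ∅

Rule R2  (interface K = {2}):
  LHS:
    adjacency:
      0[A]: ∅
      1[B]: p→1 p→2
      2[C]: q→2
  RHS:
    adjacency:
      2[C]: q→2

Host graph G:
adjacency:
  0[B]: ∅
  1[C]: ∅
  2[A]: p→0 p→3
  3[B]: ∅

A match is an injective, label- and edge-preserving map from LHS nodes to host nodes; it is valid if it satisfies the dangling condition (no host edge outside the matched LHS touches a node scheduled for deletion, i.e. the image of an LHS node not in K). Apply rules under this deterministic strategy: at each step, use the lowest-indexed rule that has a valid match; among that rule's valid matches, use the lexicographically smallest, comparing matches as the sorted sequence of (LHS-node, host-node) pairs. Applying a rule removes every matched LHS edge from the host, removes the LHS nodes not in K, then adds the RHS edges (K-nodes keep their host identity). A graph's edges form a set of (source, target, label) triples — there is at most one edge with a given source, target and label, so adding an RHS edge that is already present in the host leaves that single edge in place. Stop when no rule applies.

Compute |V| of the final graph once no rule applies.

start.  V:4 E:2  edges: 2-p->0 2-p->3
1. fire R1 via {0↦0, 1↦2}  →  V:4 E:1  edges: 2-p->3
2. fire R1 via {0↦3, 1↦2}  →  V:4 E:0  edges: ∅
normal form: no rule applies after step 2
NF nodes: {0:B, 1:C, 2:A, 3:B}

Answer: 4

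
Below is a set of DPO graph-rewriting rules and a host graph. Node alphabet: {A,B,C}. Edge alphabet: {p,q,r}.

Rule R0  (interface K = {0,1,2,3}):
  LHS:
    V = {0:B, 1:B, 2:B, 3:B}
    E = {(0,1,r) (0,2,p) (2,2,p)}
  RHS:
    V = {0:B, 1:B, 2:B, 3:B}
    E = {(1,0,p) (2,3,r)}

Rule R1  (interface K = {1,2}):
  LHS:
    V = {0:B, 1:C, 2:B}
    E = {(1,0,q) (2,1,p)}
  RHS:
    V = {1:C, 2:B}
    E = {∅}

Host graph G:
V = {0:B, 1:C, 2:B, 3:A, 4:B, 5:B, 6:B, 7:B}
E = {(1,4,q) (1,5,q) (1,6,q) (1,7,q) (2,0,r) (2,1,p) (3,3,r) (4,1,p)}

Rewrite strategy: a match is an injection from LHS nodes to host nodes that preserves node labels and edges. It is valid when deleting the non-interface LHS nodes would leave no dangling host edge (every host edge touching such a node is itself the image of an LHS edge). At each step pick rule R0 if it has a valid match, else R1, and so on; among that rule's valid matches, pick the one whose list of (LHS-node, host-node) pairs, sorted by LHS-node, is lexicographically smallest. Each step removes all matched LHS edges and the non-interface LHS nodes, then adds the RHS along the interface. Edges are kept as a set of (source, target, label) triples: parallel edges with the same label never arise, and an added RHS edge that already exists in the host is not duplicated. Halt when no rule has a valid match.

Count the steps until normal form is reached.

initial: |V|=8 |E|=8  E = 1-q->4 1-q->5 1-q->6 1-q->7 2-r->0 2-p->1 3-r->3 4-p->1
step 1: apply R1 at {0↦5, 1↦1, 2↦2}  → |V|=7 |E|=6  E = 1-q->4 1-q->6 1-q->7 2-r->0 3-r->3 4-p->1
step 2: apply R1 at {0↦6, 1↦1, 2↦4}  → |V|=6 |E|=4  E = 1-q->4 1-q->7 2-r->0 3-r->3
normal form: no rule applies after step 2

Answer: 2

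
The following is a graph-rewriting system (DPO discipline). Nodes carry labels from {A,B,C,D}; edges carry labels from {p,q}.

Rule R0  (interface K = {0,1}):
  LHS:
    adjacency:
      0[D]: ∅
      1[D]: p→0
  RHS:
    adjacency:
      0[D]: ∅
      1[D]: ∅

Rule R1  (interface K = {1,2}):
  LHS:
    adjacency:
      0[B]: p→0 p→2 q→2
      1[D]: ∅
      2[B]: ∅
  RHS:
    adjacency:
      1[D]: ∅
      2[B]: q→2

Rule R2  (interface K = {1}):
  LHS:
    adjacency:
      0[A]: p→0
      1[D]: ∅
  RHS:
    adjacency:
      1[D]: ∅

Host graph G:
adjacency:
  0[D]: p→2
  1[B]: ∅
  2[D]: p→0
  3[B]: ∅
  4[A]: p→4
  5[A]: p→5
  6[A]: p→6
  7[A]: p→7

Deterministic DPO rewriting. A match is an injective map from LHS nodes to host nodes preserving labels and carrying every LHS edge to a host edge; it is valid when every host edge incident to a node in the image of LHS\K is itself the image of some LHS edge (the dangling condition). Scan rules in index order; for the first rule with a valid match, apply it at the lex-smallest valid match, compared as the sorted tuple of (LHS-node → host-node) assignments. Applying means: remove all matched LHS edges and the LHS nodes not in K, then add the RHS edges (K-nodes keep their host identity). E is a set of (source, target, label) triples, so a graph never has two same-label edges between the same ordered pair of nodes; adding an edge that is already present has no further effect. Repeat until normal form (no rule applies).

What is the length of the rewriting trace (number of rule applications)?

[0] host  ⇒  8 nodes, 6 edges  {0-p->2 2-p->0 4-p->4 5-p->5 6-p->6 7-p->7}
[1] R0 @ {0↦0, 1↦2}  ⇒  8 nodes, 5 edges  {0-p->2 4-p->4 5-p->5 6-p->6 7-p->7}
[2] R0 @ {0↦2, 1↦0}  ⇒  8 nodes, 4 edges  {4-p->4 5-p->5 6-p->6 7-p->7}
[3] R2 @ {0↦4, 1↦0}  ⇒  7 nodes, 3 edges  {5-p->5 6-p->6 7-p->7}
[4] R2 @ {0↦5, 1↦0}  ⇒  6 nodes, 2 edges  {6-p->6 7-p->7}
[5] R2 @ {0↦6, 1↦0}  ⇒  5 nodes, 1 edges  {7-p->7}
[6] R2 @ {0↦7, 1↦0}  ⇒  4 nodes, 0 edges  {∅}
halt: no rule applies after step 6

Answer: 6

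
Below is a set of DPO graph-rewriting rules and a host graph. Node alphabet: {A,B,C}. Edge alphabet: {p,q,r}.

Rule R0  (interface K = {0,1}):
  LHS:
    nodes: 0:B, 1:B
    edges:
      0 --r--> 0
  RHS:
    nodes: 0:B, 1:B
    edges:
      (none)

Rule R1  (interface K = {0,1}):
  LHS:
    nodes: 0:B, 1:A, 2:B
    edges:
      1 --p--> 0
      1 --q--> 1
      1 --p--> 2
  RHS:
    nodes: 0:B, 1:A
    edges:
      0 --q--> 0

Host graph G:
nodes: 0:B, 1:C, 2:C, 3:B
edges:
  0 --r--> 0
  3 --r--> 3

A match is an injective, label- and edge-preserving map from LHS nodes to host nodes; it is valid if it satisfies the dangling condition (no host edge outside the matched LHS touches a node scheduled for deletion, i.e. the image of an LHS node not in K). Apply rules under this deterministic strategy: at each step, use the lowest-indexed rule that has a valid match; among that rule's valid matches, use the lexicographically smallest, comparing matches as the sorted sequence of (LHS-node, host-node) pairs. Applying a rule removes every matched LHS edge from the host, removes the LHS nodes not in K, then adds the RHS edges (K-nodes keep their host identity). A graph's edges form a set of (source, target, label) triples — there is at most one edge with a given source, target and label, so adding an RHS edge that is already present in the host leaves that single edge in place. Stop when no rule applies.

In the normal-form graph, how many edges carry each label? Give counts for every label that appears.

start.  V:4 E:2  edges: 0-r->0 3-r->3
1. fire R0 via {0↦0, 1↦3}  →  V:4 E:1  edges: 3-r->3
2. fire R0 via {0↦3, 1↦0}  →  V:4 E:0  edges: ∅
normal form: no rule applies after step 2
NF edges: []

Answer: (no edges)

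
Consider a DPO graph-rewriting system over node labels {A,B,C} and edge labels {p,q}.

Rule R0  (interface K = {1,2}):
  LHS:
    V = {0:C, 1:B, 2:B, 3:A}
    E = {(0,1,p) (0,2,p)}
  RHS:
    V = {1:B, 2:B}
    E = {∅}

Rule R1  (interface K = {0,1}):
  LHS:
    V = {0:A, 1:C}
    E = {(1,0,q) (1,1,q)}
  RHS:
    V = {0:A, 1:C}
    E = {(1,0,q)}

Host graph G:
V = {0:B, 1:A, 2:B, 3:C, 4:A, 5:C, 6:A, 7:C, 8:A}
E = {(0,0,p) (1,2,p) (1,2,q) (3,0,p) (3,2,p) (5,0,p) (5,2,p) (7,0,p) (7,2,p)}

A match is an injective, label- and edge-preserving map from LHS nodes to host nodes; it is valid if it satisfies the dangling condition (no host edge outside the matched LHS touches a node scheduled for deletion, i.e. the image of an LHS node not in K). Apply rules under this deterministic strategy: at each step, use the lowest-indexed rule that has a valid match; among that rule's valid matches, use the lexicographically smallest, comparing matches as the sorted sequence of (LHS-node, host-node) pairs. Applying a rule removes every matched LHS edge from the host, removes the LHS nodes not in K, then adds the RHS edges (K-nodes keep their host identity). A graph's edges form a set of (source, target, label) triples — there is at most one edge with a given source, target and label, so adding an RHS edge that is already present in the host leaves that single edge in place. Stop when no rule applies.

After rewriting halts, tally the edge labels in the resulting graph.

Answer: p:2 q:1

Derivation:
start.  V:9 E:9  edges: 0-p->0 1-p->2 1-q->2 3-p->0 3-p->2 5-p->0 5-p->2 7-p->0 7-p->2
1. fire R0 via {0↦3, 1↦0, 2↦2, 3↦4}  →  V:7 E:7  edges: 0-p->0 1-p->2 1-q->2 5-p->0 5-p->2 7-p->0 7-p->2
2. fire R0 via {0↦5, 1↦0, 2↦2, 3↦6}  →  V:5 E:5  edges: 0-p->0 1-p->2 1-q->2 7-p->0 7-p->2
3. fire R0 via {0↦7, 1↦0, 2↦2, 3↦8}  →  V:3 E:3  edges: 0-p->0 1-p->2 1-q->2
final graph: no rule applies after step 3
NF edges: [(0, 0, 'p'), (1, 2, 'p'), (1, 2, 'q')]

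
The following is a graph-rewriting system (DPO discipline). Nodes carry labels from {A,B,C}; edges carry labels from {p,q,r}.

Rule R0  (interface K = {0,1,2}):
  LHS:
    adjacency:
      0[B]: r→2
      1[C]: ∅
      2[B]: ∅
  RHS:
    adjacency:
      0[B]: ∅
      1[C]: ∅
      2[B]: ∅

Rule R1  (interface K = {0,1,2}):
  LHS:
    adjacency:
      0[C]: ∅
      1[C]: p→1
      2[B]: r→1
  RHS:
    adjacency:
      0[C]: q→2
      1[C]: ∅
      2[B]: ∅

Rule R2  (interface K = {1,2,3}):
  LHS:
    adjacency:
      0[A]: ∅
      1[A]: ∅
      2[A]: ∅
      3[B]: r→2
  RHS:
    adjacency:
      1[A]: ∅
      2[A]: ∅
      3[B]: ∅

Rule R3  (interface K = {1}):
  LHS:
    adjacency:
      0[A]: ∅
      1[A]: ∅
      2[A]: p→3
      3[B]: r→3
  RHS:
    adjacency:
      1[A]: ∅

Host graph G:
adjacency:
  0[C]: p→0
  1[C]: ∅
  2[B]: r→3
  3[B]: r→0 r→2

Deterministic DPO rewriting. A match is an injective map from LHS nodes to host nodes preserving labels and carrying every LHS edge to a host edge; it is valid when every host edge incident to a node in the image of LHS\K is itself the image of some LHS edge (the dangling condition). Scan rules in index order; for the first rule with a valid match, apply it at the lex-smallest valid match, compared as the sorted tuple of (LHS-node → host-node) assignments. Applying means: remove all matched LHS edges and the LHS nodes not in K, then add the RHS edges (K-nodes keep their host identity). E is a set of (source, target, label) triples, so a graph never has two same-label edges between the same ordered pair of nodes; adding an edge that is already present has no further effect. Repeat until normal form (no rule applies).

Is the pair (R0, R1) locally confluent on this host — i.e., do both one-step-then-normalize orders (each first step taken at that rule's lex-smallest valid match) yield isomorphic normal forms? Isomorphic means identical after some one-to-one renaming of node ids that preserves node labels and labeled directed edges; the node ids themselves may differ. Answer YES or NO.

Answer: YES

Rewrite trace:
branch R0-first: apply at {0↦2, 1↦0, 2↦3} → |E|=3, then 2 more step(s) → NF |V|=4 |E|=1 V={0:C, 1:C, 2:B, 3:B} E=1-q->3
branch R1-first: apply at {0↦1, 1↦0, 2↦3} → |E|=3, then 2 more step(s) → NF |V|=4 |E|=1 V={0:C, 1:C, 2:B, 3:B} E=1-q->3
graphs isomorphic (equal up to label-preserving node renaming)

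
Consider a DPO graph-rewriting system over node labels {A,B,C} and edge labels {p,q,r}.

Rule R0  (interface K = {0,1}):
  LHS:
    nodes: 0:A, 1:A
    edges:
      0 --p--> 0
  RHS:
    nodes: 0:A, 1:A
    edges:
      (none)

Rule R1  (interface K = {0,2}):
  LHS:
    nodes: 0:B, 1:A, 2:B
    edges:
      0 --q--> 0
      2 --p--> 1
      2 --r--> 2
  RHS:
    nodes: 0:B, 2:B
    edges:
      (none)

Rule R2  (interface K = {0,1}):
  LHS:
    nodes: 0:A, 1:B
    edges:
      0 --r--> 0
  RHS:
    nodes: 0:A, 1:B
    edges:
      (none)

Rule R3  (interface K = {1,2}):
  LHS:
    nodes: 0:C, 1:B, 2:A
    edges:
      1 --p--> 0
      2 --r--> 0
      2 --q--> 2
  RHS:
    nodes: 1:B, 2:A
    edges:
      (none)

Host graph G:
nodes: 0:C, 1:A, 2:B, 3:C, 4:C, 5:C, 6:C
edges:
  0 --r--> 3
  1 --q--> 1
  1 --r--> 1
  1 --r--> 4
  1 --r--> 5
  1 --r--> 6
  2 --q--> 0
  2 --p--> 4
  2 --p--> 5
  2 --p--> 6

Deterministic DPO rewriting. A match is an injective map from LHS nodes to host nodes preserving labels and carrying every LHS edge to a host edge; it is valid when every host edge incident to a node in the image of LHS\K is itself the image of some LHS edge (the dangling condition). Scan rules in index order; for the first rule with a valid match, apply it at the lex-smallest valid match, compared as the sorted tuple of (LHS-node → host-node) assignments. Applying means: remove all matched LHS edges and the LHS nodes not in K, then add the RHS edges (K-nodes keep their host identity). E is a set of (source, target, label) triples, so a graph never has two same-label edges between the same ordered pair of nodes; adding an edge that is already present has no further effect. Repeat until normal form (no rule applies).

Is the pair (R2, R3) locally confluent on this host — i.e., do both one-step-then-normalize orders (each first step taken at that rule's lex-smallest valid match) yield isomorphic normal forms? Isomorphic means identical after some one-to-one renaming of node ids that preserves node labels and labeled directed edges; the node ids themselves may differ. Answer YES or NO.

branch R2-first: apply at {0↦1, 1↦2} → |E|=9, then 1 more step(s) → NF |V|=6 |E|=6 V={0:C, 1:A, 2:B, 3:C, 5:C, 6:C} E=0-r->3 1-r->5 1-r->6 2-q->0 2-p->5 2-p->6
branch R3-first: apply at {0↦4, 1↦2, 2↦1} → |E|=7, then 1 more step(s) → NF |V|=6 |E|=6 V={0:C, 1:A, 2:B, 3:C, 5:C, 6:C} E=0-r->3 1-r->5 1-r->6 2-q->0 2-p->5 2-p->6
graphs isomorphic (equal up to label-preserving node renaming)

Answer: YES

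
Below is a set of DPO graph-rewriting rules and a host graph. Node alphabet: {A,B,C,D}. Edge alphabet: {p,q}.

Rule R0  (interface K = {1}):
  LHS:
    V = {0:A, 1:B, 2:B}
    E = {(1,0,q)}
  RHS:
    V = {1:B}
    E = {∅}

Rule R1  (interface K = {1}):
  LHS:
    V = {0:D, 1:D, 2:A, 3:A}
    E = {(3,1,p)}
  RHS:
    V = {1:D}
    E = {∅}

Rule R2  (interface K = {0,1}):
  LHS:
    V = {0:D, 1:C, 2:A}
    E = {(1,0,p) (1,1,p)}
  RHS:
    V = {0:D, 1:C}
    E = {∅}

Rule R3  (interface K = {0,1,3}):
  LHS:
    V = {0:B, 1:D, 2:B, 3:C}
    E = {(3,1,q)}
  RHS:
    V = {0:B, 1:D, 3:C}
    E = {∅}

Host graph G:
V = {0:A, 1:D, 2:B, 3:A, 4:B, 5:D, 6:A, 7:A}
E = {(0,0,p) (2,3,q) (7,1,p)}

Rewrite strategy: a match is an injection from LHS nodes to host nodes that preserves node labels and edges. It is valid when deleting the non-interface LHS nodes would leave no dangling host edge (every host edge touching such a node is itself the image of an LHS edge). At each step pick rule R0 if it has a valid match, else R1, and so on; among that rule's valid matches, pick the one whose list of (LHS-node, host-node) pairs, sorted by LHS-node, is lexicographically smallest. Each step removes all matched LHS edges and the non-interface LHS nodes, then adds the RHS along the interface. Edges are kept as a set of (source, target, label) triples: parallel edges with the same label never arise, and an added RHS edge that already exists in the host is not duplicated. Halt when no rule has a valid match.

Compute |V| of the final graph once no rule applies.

initial: |V|=8 |E|=3  E = 0-p->0 2-q->3 7-p->1
step 1: apply R0 at {0↦3, 1↦2, 2↦4}  → |V|=6 |E|=2  E = 0-p->0 7-p->1
step 2: apply R1 at {0↦5, 1↦1, 2↦6, 3↦7}  → |V|=3 |E|=1  E = 0-p->0
normal form: no rule applies after step 2
NF nodes: {0:A, 1:D, 2:B}

Answer: 3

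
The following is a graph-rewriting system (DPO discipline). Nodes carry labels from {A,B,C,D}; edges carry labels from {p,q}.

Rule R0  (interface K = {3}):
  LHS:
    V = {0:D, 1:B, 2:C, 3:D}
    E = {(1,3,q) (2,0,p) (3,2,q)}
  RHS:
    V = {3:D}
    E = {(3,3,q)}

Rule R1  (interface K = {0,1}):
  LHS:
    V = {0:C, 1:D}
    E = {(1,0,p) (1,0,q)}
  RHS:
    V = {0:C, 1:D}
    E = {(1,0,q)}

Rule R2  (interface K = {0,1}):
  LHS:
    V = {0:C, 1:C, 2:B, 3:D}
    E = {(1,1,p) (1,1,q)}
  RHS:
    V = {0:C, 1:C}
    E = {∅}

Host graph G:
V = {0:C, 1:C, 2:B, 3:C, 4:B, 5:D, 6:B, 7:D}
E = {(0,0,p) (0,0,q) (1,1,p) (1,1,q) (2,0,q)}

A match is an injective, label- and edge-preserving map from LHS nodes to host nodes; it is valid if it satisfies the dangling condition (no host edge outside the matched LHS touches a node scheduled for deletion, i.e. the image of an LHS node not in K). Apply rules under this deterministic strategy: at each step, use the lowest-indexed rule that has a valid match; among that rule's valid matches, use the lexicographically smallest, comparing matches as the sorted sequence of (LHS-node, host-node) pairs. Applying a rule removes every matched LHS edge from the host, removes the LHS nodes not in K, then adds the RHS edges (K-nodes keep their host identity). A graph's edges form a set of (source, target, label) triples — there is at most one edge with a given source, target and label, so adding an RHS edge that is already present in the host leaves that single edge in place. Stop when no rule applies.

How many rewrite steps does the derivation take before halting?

initial: |V|=8 |E|=5  E = 0-p->0 0-q->0 1-p->1 1-q->1 2-q->0
step 1: apply R2 at {0↦0, 1↦1, 2↦4, 3↦5}  → |V|=6 |E|=3  E = 0-p->0 0-q->0 2-q->0
step 2: apply R2 at {0↦1, 1↦0, 2↦6, 3↦7}  → |V|=4 |E|=1  E = 2-q->0
halt: no rule applies after step 2

Answer: 2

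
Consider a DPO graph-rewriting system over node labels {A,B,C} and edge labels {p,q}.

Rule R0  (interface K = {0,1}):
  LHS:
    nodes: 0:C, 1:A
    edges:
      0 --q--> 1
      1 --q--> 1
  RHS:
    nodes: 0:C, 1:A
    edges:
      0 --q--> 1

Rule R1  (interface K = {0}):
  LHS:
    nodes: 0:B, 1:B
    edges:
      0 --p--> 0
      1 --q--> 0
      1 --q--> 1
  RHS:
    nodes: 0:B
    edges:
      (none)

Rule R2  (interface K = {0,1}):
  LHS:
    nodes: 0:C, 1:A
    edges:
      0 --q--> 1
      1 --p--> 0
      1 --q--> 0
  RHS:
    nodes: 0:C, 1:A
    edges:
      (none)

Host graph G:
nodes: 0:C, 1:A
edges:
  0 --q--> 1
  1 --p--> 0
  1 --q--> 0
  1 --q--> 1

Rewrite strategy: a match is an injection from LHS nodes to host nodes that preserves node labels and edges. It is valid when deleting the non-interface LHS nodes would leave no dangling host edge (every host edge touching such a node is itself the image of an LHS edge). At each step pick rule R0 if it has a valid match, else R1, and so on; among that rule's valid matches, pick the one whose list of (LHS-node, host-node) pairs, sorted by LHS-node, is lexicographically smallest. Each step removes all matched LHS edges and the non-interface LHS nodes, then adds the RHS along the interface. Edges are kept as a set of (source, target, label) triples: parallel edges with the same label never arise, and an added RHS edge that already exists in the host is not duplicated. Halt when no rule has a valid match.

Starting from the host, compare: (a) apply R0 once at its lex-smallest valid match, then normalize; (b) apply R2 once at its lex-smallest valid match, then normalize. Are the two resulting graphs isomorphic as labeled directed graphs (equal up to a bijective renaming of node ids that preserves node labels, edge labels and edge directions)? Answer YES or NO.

Answer: NO

Steps:
branch R0-first: apply at {0↦0, 1↦1} → |E|=3, then 1 more step(s) → NF |V|=2 |E|=0 V={0:C, 1:A} E=∅
branch R2-first: apply at {0↦0, 1↦1} → |E|=1, then 0 more step(s) → NF |V|=2 |E|=1 V={0:C, 1:A} E=1-q->1
graphs not isomorphic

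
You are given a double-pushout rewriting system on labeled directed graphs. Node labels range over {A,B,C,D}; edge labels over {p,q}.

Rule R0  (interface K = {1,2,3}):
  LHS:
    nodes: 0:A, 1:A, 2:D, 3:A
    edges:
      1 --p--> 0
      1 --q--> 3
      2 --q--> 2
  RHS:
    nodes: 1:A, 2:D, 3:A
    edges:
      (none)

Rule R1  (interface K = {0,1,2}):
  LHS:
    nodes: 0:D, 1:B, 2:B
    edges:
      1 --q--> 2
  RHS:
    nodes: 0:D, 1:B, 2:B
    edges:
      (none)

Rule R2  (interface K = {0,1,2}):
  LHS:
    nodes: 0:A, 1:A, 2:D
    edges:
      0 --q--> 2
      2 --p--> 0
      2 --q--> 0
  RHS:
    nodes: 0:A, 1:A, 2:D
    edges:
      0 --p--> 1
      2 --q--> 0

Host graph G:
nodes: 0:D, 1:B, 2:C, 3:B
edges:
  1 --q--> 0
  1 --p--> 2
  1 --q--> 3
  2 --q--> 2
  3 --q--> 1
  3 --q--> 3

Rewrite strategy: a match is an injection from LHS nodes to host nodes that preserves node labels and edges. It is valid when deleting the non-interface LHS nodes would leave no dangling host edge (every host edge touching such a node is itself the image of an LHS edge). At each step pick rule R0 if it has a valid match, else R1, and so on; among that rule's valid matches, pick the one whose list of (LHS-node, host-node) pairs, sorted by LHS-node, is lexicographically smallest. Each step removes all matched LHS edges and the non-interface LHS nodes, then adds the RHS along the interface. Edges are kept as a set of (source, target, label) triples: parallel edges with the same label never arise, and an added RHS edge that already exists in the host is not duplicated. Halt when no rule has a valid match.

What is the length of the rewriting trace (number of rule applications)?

Answer: 2

Steps:
start.  V:4 E:6  edges: 1-q->0 1-p->2 1-q->3 2-q->2 3-q->1 3-q->3
1. fire R1 via {0↦0, 1↦1, 2↦3}  →  V:4 E:5  edges: 1-q->0 1-p->2 2-q->2 3-q->1 3-q->3
2. fire R1 via {0↦0, 1↦3, 2↦1}  →  V:4 E:4  edges: 1-q->0 1-p->2 2-q->2 3-q->3
halt: no rule applies after step 2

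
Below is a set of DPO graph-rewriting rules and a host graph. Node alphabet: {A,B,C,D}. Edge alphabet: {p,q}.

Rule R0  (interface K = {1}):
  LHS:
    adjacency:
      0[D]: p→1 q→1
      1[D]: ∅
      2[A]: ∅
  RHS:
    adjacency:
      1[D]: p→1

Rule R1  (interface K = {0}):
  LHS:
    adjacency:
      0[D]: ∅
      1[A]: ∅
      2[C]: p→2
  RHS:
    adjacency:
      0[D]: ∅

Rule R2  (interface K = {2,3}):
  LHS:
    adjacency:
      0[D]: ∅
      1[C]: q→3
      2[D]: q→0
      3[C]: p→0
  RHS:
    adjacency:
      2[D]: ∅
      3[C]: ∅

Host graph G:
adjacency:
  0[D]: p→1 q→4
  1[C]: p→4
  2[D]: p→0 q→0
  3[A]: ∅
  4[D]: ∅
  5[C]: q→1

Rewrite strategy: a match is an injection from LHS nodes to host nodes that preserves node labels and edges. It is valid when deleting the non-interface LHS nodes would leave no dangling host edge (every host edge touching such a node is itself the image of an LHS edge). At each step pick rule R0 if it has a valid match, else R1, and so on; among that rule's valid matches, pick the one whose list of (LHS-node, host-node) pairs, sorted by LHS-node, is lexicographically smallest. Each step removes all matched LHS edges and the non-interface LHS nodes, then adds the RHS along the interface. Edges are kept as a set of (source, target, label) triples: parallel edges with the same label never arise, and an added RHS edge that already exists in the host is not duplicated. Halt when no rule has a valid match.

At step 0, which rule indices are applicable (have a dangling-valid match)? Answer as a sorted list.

R0: 1 valid match — {0↦2, 1↦0, 2↦3}
R1: no valid match — LHS pattern not found
R2: 1 valid match — {0↦4, 1↦5, 2↦0, 3↦1}

Answer: [R0,R2]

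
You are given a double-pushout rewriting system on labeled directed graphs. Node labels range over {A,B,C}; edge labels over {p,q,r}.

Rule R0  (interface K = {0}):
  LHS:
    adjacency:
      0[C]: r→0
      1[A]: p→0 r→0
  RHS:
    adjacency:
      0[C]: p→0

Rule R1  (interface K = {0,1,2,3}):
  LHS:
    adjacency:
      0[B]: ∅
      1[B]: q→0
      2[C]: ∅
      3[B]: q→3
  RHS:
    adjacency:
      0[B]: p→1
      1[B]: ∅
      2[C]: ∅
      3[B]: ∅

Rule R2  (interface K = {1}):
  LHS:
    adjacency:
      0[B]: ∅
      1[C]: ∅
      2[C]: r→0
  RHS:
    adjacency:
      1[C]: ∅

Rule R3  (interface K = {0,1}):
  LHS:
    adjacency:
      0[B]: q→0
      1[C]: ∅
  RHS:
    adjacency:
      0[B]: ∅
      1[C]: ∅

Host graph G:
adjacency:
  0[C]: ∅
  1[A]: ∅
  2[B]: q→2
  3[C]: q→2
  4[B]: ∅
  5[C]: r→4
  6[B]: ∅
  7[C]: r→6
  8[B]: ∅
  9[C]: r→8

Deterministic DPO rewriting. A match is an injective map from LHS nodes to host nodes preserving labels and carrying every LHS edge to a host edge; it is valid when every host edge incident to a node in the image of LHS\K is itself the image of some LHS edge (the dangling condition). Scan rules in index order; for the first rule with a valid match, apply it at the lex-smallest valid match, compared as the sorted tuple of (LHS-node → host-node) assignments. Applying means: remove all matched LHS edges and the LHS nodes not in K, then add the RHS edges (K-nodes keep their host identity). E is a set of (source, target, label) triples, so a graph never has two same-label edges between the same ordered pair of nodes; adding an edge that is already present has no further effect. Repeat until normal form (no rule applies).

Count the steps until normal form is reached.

[0] host  ⇒  10 nodes, 5 edges  {2-q->2 3-q->2 5-r->4 7-r->6 9-r->8}
[1] R2 @ {0↦4, 1↦0, 2↦5}  ⇒  8 nodes, 4 edges  {2-q->2 3-q->2 7-r->6 9-r->8}
[2] R2 @ {0↦6, 1↦0, 2↦7}  ⇒  6 nodes, 3 edges  {2-q->2 3-q->2 9-r->8}
[3] R2 @ {0↦8, 1↦0, 2↦9}  ⇒  4 nodes, 2 edges  {2-q->2 3-q->2}
[4] R3 @ {0↦2, 1↦0}  ⇒  4 nodes, 1 edges  {3-q->2}
normal form: no rule applies after step 4

Answer: 4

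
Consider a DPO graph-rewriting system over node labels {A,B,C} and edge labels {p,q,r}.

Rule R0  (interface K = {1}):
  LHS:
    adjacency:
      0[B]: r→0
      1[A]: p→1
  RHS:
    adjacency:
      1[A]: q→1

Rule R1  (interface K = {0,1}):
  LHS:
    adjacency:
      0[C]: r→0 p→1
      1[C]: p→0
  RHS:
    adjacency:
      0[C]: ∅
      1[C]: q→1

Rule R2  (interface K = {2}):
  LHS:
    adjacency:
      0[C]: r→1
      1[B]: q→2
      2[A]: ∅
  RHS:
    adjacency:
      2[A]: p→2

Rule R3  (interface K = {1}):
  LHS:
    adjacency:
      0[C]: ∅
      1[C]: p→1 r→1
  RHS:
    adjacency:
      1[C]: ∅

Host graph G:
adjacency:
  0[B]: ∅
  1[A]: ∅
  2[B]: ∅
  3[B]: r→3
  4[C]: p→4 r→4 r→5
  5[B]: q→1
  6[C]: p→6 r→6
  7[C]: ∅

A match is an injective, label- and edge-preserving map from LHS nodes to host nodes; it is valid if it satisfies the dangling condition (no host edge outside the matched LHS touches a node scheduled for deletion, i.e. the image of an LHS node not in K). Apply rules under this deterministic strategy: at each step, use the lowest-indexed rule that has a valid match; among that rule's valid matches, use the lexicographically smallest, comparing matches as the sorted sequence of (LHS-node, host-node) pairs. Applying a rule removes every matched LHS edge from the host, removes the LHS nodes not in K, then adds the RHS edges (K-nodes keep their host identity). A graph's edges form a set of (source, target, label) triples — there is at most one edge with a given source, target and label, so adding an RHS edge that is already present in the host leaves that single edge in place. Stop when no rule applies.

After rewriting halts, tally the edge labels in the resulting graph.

[0] host  ⇒  8 nodes, 7 edges  {3-r->3 4-p->4 4-r->4 4-r->5 5-q->1 6-p->6 6-r->6}
[1] R3 @ {0↦7, 1↦4}  ⇒  7 nodes, 5 edges  {3-r->3 4-r->5 5-q->1 6-p->6 6-r->6}
[2] R2 @ {0↦4, 1↦5, 2↦1}  ⇒  5 nodes, 4 edges  {1-p->1 3-r->3 6-p->6 6-r->6}
[3] R0 @ {0↦3, 1↦1}  ⇒  4 nodes, 3 edges  {1-q->1 6-p->6 6-r->6}
final graph: no rule applies after step 3
NF edges: [(1, 1, 'q'), (6, 6, 'p'), (6, 6, 'r')]

Answer: p:1 q:1 r:1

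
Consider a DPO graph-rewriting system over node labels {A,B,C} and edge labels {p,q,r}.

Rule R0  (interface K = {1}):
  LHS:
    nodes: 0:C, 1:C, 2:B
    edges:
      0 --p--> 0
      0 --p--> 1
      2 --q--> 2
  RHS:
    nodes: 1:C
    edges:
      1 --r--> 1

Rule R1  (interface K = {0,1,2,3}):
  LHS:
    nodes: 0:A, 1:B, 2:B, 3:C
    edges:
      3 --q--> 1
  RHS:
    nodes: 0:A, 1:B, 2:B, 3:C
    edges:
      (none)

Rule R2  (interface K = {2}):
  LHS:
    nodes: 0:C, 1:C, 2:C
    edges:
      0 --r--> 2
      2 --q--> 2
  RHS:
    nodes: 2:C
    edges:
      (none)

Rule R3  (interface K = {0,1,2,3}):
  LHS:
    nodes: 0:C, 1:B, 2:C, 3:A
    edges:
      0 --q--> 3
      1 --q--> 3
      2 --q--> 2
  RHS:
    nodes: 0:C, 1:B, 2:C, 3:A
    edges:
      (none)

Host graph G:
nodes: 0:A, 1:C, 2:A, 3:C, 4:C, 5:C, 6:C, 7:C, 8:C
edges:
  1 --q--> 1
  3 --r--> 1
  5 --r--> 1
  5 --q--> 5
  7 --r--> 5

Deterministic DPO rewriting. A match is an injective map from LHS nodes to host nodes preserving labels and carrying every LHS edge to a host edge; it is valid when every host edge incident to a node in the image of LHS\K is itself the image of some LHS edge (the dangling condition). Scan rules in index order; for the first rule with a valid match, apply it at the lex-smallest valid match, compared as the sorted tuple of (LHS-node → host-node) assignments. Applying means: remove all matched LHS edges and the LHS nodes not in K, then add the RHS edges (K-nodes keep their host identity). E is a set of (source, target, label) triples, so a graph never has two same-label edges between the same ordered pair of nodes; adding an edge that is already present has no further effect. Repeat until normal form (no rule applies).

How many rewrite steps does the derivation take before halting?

start.  V:9 E:5  edges: 1-q->1 3-r->1 5-r->1 5-q->5 7-r->5
1. fire R2 via {0↦3, 1↦4, 2↦1}  →  V:7 E:3  edges: 5-r->1 5-q->5 7-r->5
2. fire R2 via {0↦7, 1↦6, 2↦5}  →  V:5 E:1  edges: 5-r->1
normal form: no rule applies after step 2

Answer: 2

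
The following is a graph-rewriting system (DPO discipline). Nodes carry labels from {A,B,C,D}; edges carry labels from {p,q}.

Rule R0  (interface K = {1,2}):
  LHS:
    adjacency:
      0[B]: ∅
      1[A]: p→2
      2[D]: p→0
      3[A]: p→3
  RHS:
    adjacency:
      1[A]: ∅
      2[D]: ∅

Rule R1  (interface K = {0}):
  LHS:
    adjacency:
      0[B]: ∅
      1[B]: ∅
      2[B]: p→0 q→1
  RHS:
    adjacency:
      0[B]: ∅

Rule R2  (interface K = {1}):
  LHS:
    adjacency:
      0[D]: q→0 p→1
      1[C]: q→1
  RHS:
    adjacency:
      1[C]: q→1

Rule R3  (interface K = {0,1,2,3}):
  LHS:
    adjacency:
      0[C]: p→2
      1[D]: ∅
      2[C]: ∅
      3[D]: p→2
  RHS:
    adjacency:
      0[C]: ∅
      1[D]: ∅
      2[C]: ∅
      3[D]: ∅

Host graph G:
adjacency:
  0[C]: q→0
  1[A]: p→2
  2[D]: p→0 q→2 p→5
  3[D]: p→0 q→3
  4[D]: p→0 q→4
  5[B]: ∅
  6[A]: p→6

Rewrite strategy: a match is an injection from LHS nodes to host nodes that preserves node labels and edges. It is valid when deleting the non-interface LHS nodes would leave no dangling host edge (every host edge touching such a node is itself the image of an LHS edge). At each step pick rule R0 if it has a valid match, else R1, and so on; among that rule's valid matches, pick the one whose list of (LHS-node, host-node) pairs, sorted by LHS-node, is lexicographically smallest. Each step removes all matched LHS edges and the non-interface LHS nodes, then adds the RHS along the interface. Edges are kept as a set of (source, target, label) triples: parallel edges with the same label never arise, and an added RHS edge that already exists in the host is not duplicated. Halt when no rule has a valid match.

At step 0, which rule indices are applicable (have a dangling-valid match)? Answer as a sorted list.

Answer: [R0,R2]

Derivation:
R0: 1 valid match — {0↦5, 1↦1, 2↦2, 3↦6}
R1: no valid match — LHS pattern not found
R2: 2 valid matches — {0↦3, 1↦0}, {0↦4, 1↦0}
R3: no valid match — LHS pattern not found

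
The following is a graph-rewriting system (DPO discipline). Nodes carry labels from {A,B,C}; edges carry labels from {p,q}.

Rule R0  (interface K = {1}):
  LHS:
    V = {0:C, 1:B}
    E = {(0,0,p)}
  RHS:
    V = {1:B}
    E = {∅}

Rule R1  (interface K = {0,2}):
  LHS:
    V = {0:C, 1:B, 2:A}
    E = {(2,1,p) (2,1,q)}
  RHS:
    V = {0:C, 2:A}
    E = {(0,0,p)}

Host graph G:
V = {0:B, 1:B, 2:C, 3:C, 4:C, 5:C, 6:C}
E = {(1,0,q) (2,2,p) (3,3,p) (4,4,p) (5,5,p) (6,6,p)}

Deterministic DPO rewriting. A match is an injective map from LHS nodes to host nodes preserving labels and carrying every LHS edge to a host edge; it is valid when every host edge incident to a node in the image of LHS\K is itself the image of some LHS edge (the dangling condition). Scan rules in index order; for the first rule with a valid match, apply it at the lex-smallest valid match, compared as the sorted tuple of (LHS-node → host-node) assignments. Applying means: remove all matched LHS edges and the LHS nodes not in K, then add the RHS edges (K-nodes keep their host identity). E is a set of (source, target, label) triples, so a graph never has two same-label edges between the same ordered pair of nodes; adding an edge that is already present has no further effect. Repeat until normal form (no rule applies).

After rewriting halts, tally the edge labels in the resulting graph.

Answer: q:1

Derivation:
initial: |V|=7 |E|=6  E = 1-q->0 2-p->2 3-p->3 4-p->4 5-p->5 6-p->6
step 1: apply R0 at {0↦2, 1↦0}  → |V|=6 |E|=5  E = 1-q->0 3-p->3 4-p->4 5-p->5 6-p->6
step 2: apply R0 at {0↦3, 1↦0}  → |V|=5 |E|=4  E = 1-q->0 4-p->4 5-p->5 6-p->6
step 3: apply R0 at {0↦4, 1↦0}  → |V|=4 |E|=3  E = 1-q->0 5-p->5 6-p->6
step 4: apply R0 at {0↦5, 1↦0}  → |V|=3 |E|=2  E = 1-q->0 6-p->6
step 5: apply R0 at {0↦6, 1↦0}  → |V|=2 |E|=1  E = 1-q->0
halt: no rule applies after step 5
NF edges: [(1, 0, 'q')]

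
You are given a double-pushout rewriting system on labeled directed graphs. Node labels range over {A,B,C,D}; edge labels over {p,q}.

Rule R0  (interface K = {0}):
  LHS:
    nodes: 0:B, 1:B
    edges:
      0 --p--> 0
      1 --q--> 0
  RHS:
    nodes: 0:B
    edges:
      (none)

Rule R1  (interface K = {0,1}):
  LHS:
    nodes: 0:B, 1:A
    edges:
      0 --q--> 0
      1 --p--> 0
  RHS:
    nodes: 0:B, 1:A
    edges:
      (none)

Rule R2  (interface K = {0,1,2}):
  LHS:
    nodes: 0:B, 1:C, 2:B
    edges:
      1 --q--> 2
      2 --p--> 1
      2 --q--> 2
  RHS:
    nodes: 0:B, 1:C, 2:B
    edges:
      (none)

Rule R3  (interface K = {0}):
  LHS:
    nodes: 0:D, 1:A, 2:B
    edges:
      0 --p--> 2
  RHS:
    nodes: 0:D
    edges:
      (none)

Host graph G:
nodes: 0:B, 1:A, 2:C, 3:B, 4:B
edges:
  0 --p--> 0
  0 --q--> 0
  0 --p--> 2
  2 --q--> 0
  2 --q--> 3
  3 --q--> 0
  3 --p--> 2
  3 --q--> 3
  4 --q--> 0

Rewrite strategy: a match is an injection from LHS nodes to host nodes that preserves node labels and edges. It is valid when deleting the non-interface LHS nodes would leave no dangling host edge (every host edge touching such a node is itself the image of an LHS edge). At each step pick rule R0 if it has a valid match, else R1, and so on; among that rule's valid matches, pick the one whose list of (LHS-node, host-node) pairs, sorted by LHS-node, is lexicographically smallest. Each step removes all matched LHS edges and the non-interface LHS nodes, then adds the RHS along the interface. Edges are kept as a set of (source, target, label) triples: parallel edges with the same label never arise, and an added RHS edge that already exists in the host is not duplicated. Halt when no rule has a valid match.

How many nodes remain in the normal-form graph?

[0] host  ⇒  5 nodes, 9 edges  {0-p->0 0-q->0 0-p->2 2-q->0 2-q->3 3-q->0 3-p->2 3-q->3 4-q->0}
[1] R0 @ {0↦0, 1↦4}  ⇒  4 nodes, 7 edges  {0-q->0 0-p->2 2-q->0 2-q->3 3-q->0 3-p->2 3-q->3}
[2] R2 @ {0↦0, 1↦2, 2↦3}  ⇒  4 nodes, 4 edges  {0-q->0 0-p->2 2-q->0 3-q->0}
[3] R2 @ {0↦3, 1↦2, 2↦0}  ⇒  4 nodes, 1 edges  {3-q->0}
halt: no rule applies after step 3
NF nodes: {0:B, 1:A, 2:C, 3:B}

Answer: 4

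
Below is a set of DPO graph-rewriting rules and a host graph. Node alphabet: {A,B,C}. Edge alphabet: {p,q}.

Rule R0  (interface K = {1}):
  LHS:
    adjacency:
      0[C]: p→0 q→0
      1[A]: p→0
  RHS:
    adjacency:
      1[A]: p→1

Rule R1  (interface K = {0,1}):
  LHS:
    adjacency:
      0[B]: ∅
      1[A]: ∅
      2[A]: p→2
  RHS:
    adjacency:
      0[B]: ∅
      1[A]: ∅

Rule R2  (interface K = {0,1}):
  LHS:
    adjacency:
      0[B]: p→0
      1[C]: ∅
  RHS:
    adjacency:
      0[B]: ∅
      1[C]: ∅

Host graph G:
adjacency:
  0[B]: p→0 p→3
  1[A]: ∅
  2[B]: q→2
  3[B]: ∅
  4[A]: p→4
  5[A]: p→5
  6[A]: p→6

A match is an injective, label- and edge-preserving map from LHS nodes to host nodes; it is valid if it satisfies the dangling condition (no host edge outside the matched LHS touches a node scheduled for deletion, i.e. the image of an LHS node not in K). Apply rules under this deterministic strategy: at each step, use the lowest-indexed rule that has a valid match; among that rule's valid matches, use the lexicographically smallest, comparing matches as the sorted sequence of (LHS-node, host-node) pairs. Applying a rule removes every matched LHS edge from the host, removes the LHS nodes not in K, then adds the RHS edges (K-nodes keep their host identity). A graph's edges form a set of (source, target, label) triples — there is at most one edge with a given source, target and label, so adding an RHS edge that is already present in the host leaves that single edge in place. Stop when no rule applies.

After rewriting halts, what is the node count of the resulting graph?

Answer: 4

Steps:
[0] host  ⇒  7 nodes, 6 edges  {0-p->0 0-p->3 2-q->2 4-p->4 5-p->5 6-p->6}
[1] R1 @ {0↦0, 1↦1, 2↦4}  ⇒  6 nodes, 5 edges  {0-p->0 0-p->3 2-q->2 5-p->5 6-p->6}
[2] R1 @ {0↦0, 1↦1, 2↦5}  ⇒  5 nodes, 4 edges  {0-p->0 0-p->3 2-q->2 6-p->6}
[3] R1 @ {0↦0, 1↦1, 2↦6}  ⇒  4 nodes, 3 edges  {0-p->0 0-p->3 2-q->2}
normal form: no rule applies after step 3
NF nodes: {0:B, 1:A, 2:B, 3:B}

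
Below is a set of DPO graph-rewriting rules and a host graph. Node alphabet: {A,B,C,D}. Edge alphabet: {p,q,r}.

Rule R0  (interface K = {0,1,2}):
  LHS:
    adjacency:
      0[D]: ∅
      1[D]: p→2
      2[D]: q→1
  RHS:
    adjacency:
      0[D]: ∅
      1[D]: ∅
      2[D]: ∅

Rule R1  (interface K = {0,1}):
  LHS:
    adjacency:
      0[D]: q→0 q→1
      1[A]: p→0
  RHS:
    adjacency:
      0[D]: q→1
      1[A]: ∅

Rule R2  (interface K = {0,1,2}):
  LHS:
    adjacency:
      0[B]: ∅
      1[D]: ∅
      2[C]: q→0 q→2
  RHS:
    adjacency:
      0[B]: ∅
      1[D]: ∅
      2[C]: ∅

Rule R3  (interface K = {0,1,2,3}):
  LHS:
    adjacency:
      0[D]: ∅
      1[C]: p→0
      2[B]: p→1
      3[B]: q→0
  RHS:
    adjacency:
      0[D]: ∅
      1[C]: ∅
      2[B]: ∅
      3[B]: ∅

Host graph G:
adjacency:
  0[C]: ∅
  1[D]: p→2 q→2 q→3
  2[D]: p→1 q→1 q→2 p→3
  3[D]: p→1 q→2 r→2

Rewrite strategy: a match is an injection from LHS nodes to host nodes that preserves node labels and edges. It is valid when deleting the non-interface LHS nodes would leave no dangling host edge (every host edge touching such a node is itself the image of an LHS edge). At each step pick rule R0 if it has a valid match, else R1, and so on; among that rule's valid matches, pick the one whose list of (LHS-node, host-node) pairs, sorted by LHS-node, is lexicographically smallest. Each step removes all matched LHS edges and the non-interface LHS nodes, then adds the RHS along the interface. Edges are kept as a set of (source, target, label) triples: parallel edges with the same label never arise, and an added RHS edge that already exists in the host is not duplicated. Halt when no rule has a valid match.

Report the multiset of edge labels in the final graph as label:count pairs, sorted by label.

[0] host  ⇒  4 nodes, 10 edges  {1-p->2 1-q->2 1-q->3 2-p->1 2-q->1 2-q->2 2-p->3 3-p->1 3-q->2 3-r->2}
[1] R0 @ {0↦1, 1↦2, 2↦3}  ⇒  4 nodes, 8 edges  {1-p->2 1-q->2 1-q->3 2-p->1 2-q->1 2-q->2 3-p->1 3-r->2}
[2] R0 @ {0↦2, 1↦3, 2↦1}  ⇒  4 nodes, 6 edges  {1-p->2 1-q->2 2-p->1 2-q->1 2-q->2 3-r->2}
[3] R0 @ {0↦3, 1↦1, 2↦2}  ⇒  4 nodes, 4 edges  {1-q->2 2-p->1 2-q->2 3-r->2}
[4] R0 @ {0↦3, 1↦2, 2↦1}  ⇒  4 nodes, 2 edges  {2-q->2 3-r->2}
halt: no rule applies after step 4
NF edges: [(2, 2, 'q'), (3, 2, 'r')]

Answer: q:1 r:1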